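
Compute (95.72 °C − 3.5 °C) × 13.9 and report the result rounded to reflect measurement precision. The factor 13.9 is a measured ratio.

95.72 °C − 3.5 °C = 92.22 °C; the difference is limited to 1 decimal place (3 s.f.).
Carrying full precision, 92.22 × 13.9 = 1281.858 °C; 13.9 has 3 s.f., so the result keeps min(3, 3) = 3 s.f.
Rounded to 3 significant figures: 1.28 × 10³ °C.

1.28 × 10³ °C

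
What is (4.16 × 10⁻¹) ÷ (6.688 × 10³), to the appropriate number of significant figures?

6.22 × 10⁻⁵

(4.16 × 10⁻¹) ÷ (6.688 × 10³) = 0.0000622009569378…
Multiplication/division keeps the fewest significant figures: 4.16 × 10⁻¹ → 3 s.f., 6.688 × 10³ → 4 s.f.; limit is 3.
Rounded to 3 significant figures: 6.22 × 10⁻⁵.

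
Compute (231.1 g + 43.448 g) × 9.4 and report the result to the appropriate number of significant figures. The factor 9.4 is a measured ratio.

231.1 g + 43.448 g = 274.548 g; the sum is limited to 1 decimal place (4 s.f.).
Carrying full precision, 274.548 × 9.4 = 2580.7512 g; 9.4 has 2 s.f., so the result keeps min(4, 2) = 2 s.f.
Rounded to 2 significant figures: 2.6 × 10³ g.

2.6 × 10³ g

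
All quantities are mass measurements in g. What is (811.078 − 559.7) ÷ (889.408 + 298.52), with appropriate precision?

0.2116

811.078 − 559.7 = 251.378, limited to 1 d.p. → 4 s.f.; 889.408 + 298.52 = 1187.928, limited to 2 d.p. → 6 s.f.
Carrying full precision, 251.378 ÷ 1187.928 = 0.211610467974…; keep min(4, 6) = 4 s.f.
Rounded to 4 significant figures: 0.2116.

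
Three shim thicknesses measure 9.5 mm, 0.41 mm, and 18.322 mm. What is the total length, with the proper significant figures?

28.2 mm

9.5 mm + 0.41 mm + 18.322 mm = 28.232 mm.
Addition/subtraction keeps the fewest decimal places: 9.5 → 1 decimal place, 0.41 → 2 decimal places, 18.322 → 3 decimal places; limit is 1.
Rounded to 1 decimal place: 28.2 mm.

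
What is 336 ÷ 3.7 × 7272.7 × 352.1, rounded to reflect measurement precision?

336 ÷ 3.7 × 7272.7 × 352.1 = 232540847.87…
Multiplication/division keeps the fewest significant figures: 336 → 3 s.f., 3.7 → 2 s.f., 7272.7 → 5 s.f., 352.1 → 4 s.f.; limit is 2.
Rounded to 2 significant figures: 2.3 × 10^8.

2.3 × 10^8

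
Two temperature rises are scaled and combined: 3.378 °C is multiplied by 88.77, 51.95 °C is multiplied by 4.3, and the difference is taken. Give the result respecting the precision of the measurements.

8 × 10¹ °C

3.378 × 88.77 = 299.86506 → 299.9 °C (4 s.f., last digit at the 10^-1 place).
51.95 × 4.3 = 223.385 → 2.2 × 10² °C (2 s.f., last digit at the 10^1 place).
Difference: 76.48006 °C; keep the coarser place, 10^1.
Result: 8 × 10¹ °C.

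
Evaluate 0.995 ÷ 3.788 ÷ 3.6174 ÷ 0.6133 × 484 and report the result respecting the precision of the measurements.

0.995 ÷ 3.788 ÷ 3.6174 ÷ 0.6133 × 484 = 57.3045324063…
Multiplication/division keeps the fewest significant figures: 0.995 → 3 s.f., 3.788 → 4 s.f., 3.6174 → 5 s.f., 0.6133 → 4 s.f., 484 → 3 s.f.; limit is 3.
Rounded to 3 significant figures: 57.3.

57.3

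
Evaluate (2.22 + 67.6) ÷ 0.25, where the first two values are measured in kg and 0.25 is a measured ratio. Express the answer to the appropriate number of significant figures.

2.22 kg + 67.6 kg = 69.82 kg; the sum is limited to 1 decimal place (3 s.f.).
Carrying full precision, 69.82 ÷ 0.25 = 279.28 kg; 0.25 has 2 s.f., so the result keeps min(3, 2) = 2 s.f.
Rounded to 2 significant figures: 2.8 × 10² kg.

2.8 × 10² kg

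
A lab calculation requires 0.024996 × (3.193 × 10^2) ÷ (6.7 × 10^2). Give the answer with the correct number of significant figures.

0.024996 × (3.193 × 10^2) ÷ (6.7 × 10^2) = 0.0119122728358…
Multiplication/division keeps the fewest significant figures: 0.024996 → 5 s.f., 3.193 × 10^2 → 4 s.f., 6.7 × 10^2 → 2 s.f.; limit is 2.
Rounded to 2 significant figures: 0.012.

0.012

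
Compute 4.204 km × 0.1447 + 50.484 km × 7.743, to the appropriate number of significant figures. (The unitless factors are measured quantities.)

391.5 km

4.204 × 0.1447 = 0.6083188 → 0.6083 km (4 s.f., last digit at the 10^-4 place).
50.484 × 7.743 = 390.897612 → 390.9 km (4 s.f., last digit at the 10^-1 place).
Sum: 391.5059308 km; keep the coarser place, 10^-1.
Result: 391.5 km.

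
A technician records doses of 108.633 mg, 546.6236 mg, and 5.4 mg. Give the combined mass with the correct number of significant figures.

660.7 mg

108.633 mg + 546.6236 mg + 5.4 mg = 660.6566 mg.
Addition/subtraction keeps the fewest decimal places: 108.633 → 3 decimal places, 546.6236 → 4 decimal places, 5.4 → 1 decimal place; limit is 1.
Rounded to 1 decimal place: 660.7 mg.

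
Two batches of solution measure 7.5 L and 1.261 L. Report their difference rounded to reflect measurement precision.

6.2 L

7.5 L − 1.261 L = 6.239 L.
Addition/subtraction keeps the fewest decimal places: 7.5 → 1 decimal place, 1.261 → 3 decimal places; limit is 1.
Rounded to 1 decimal place: 6.2 L.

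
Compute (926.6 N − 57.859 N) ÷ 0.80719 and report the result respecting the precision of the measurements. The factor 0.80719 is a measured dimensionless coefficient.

1076 N

926.6 N − 57.859 N = 868.741 N; the difference is limited to 1 decimal place (4 s.f.).
Carrying full precision, 868.741 ÷ 0.80719 = 1076.25342237… N; 0.80719 has 5 s.f., so the result keeps min(4, 5) = 4 s.f.
Rounded to 4 significant figures: 1076 N.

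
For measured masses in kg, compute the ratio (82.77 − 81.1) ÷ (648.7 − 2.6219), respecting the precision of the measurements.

82.77 − 81.1 = 1.67, limited to 1 d.p. → 2 s.f.; 648.7 − 2.6219 = 646.0781, limited to 1 d.p. → 4 s.f.
Carrying full precision, 1.67 ÷ 646.0781 = 0.00258482681892…; keep min(2, 4) = 2 s.f.
Rounded to 2 significant figures: 0.0026.

0.0026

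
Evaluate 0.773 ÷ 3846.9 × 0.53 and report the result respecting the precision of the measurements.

0.773 ÷ 3846.9 × 0.53 = 0.000106498739245…
Multiplication/division keeps the fewest significant figures: 0.773 → 3 s.f., 3846.9 → 5 s.f., 0.53 → 2 s.f.; limit is 2.
Rounded to 2 significant figures: 1.1 × 10^-4.

1.1 × 10^-4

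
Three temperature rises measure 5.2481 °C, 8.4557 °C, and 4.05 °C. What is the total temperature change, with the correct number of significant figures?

17.75 °C

5.2481 °C + 8.4557 °C + 4.05 °C = 17.7538 °C.
Addition/subtraction keeps the fewest decimal places: 5.2481 → 4 decimal places, 8.4557 → 4 decimal places, 4.05 → 2 decimal places; limit is 2.
Rounded to 2 decimal places: 17.75 °C.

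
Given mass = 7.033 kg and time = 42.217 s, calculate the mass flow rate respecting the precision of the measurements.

mass flow rate = 7.033 kg ÷ 42.217 s = 0.166591657389… kg/s.
7.033 has 4 significant figures; 42.217 has 5.
Division/multiplication keeps the fewest: 4 significant figures.
Rounded: 0.1666 kg/s.

0.1666 kg/s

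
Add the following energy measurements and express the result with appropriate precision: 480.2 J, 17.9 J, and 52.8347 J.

550.9 J

480.2 J + 17.9 J + 52.8347 J = 550.9347 J.
Addition/subtraction keeps the fewest decimal places: 480.2 → 1 decimal place, 17.9 → 1 decimal place, 52.8347 → 4 decimal places; limit is 1.
Rounded to 1 decimal place: 550.9 J.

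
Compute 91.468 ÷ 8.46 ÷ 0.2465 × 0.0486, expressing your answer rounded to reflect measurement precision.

91.468 ÷ 8.46 ÷ 0.2465 × 0.0486 = 2.13166112813…
Multiplication/division keeps the fewest significant figures: 91.468 → 5 s.f., 8.46 → 3 s.f., 0.2465 → 4 s.f., 0.0486 → 3 s.f.; limit is 3.
Rounded to 3 significant figures: 2.13.

2.13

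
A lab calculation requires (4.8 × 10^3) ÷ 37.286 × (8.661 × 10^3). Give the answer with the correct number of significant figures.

1.1 × 10^6

(4.8 × 10^3) ÷ 37.286 × (8.661 × 10^3) = 1114970.76651…
Multiplication/division keeps the fewest significant figures: 4.8 × 10^3 → 2 s.f., 37.286 → 5 s.f., 8.661 × 10^3 → 4 s.f.; limit is 2.
Rounded to 2 significant figures: 1.1 × 10^6.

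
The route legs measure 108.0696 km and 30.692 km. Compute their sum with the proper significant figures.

108.0696 km + 30.692 km = 138.7616 km.
Addition/subtraction keeps the fewest decimal places: 108.0696 → 4 decimal places, 30.692 → 3 decimal places; limit is 3.
Rounded to 3 decimal places: 138.762 km.

138.762 km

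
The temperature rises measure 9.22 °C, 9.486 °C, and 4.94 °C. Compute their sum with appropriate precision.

23.65 °C

9.22 °C + 9.486 °C + 4.94 °C = 23.646 °C.
Addition/subtraction keeps the fewest decimal places: 9.22 → 2 decimal places, 9.486 → 3 decimal places, 4.94 → 2 decimal places; limit is 2.
Rounded to 2 decimal places: 23.65 °C.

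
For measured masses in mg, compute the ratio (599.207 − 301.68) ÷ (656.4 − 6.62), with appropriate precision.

4.579 × 10^-1

599.207 − 301.68 = 297.527, limited to 2 d.p. → 5 s.f.; 656.4 − 6.62 = 649.78, limited to 1 d.p. → 4 s.f.
Carrying full precision, 297.527 ÷ 649.78 = 0.45788882391…; keep min(5, 4) = 4 s.f.
Rounded to 4 significant figures: 4.579 × 10^-1.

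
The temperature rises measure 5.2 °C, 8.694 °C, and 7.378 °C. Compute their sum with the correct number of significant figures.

21.3 °C

5.2 °C + 8.694 °C + 7.378 °C = 21.272 °C.
Addition/subtraction keeps the fewest decimal places: 5.2 → 1 decimal place, 8.694 → 3 decimal places, 7.378 → 3 decimal places; limit is 1.
Rounded to 1 decimal place: 21.3 °C.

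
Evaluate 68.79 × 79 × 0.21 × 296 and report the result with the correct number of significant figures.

68.79 × 79 × 0.21 × 296 = 337802.9256
Multiplication/division keeps the fewest significant figures: 68.79 → 4 s.f., 79 → 2 s.f., 0.21 → 2 s.f., 296 → 3 s.f.; limit is 2.
Rounded to 2 significant figures: 3.4 × 10^5.

3.4 × 10^5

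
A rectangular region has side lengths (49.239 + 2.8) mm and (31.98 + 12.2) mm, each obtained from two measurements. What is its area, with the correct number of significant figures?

2.30 × 10^3 mm²

49.239 + 2.8 = 52.039, limited to 1 d.p. → 3 s.f.; 31.98 + 12.2 = 44.18, limited to 1 d.p. → 3 s.f.
Carrying full precision, 52.039 × 44.18 = 2299.08302; keep min(3, 3) = 3 s.f.
Rounded to 3 significant figures: 2.30 × 10^3 mm².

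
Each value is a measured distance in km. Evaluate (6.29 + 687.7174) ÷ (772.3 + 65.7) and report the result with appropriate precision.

0.8282

6.29 + 687.7174 = 694.0074, limited to 2 d.p. → 5 s.f.; 772.3 + 65.7 = 838.0, limited to 1 d.p. → 4 s.f.
Carrying full precision, 694.0074 ÷ 838.0 = 0.828171121718…; keep min(5, 4) = 4 s.f.
Rounded to 4 significant figures: 0.8282.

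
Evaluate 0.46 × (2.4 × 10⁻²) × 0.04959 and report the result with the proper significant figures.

0.46 × (2.4 × 10⁻²) × 0.04959 = 0.0005474736
Multiplication/division keeps the fewest significant figures: 0.46 → 2 s.f., 2.4 × 10⁻² → 2 s.f., 0.04959 → 4 s.f.; limit is 2.
Rounded to 2 significant figures: 5.5 × 10⁻⁴.

5.5 × 10⁻⁴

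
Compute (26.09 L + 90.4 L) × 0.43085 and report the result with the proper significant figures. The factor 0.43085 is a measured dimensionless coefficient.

26.09 L + 90.4 L = 116.49 L; the sum is limited to 1 decimal place (4 s.f.).
Carrying full precision, 116.49 × 0.43085 = 50.1897165 L; 0.43085 has 5 s.f., so the result keeps min(4, 5) = 4 s.f.
Rounded to 4 significant figures: 50.19 L.

50.19 L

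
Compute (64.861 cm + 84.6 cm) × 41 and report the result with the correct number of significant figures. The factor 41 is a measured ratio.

6.1 × 10³ cm

64.861 cm + 84.6 cm = 149.461 cm; the sum is limited to 1 decimal place (4 s.f.).
Carrying full precision, 149.461 × 41 = 6127.901 cm; 41 has 2 s.f., so the result keeps min(4, 2) = 2 s.f.
Rounded to 2 significant figures: 6.1 × 10³ cm.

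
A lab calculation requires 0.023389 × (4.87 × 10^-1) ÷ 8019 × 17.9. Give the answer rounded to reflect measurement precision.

0.023389 × (4.87 × 10^-1) ÷ 8019 × 17.9 = 0.0000254257301035…
Multiplication/division keeps the fewest significant figures: 0.023389 → 5 s.f., 4.87 × 10^-1 → 3 s.f., 8019 → 4 s.f., 17.9 → 3 s.f.; limit is 3.
Rounded to 3 significant figures: 2.54 × 10^-5.

2.54 × 10^-5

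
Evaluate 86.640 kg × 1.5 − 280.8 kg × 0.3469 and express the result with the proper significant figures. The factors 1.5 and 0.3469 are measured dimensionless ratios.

3 × 10¹ kg

86.640 × 1.5 = 129.96 → 1.3 × 10² kg (2 s.f., last digit at the 10^1 place).
280.8 × 0.3469 = 97.40952 → 97.41 kg (4 s.f., last digit at the 10^-2 place).
Difference: 32.55048 kg; keep the coarser place, 10^1.
Result: 3 × 10¹ kg.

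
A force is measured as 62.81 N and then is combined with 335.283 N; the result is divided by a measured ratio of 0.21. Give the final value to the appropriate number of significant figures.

62.81 N + 335.283 N = 398.093 N; the sum is limited to 2 decimal places (5 s.f.).
Carrying full precision, 398.093 ÷ 0.21 = 1895.68095238… N; 0.21 has 2 s.f., so the result keeps min(5, 2) = 2 s.f.
Rounded to 2 significant figures: 1.9 × 10³ N.

1.9 × 10³ N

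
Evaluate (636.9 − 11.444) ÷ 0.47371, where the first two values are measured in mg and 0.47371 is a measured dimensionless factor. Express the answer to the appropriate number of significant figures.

636.9 mg − 11.444 mg = 625.456 mg; the difference is limited to 1 decimal place (4 s.f.).
Carrying full precision, 625.456 ÷ 0.47371 = 1320.33522619… mg; 0.47371 has 5 s.f., so the result keeps min(4, 5) = 4 s.f.
Rounded to 4 significant figures: 1320. mg.

1320. mg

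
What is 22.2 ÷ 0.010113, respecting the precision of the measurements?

2.20 × 10³

22.2 ÷ 0.010113 = 2195.19430436…
Multiplication/division keeps the fewest significant figures: 22.2 → 3 s.f., 0.010113 → 5 s.f.; limit is 3.
Rounded to 3 significant figures: 2.20 × 10³.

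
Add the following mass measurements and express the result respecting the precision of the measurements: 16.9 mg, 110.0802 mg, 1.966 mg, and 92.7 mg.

221.6 mg

16.9 mg + 110.0802 mg + 1.966 mg + 92.7 mg = 221.6462 mg.
Addition/subtraction keeps the fewest decimal places: 16.9 → 1 decimal place, 110.0802 → 4 decimal places, 1.966 → 3 decimal places, 92.7 → 1 decimal place; limit is 1.
Rounded to 1 decimal place: 221.6 mg.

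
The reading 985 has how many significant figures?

985: every digit is nonzero and significant.

3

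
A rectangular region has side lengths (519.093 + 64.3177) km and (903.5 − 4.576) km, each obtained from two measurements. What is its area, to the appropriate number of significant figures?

519.093 + 64.3177 = 583.4107, limited to 3 d.p. → 6 s.f.; 903.5 − 4.576 = 898.924, limited to 1 d.p. → 4 s.f.
Carrying full precision, 583.4107 × 898.924 = 524441.880087…; keep min(6, 4) = 4 s.f.
Rounded to 4 significant figures: 5.244 × 10^5 km².

5.244 × 10^5 km²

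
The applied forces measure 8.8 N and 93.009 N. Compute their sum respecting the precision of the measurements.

8.8 N + 93.009 N = 101.809 N.
Addition/subtraction keeps the fewest decimal places: 8.8 → 1 decimal place, 93.009 → 3 decimal places; limit is 1.
Rounded to 1 decimal place: 101.8 N.

101.8 N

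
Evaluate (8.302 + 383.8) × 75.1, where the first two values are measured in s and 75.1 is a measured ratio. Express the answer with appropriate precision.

8.302 s + 383.8 s = 392.102 s; the sum is limited to 1 decimal place (4 s.f.).
Carrying full precision, 392.102 × 75.1 = 29446.8602 s; 75.1 has 3 s.f., so the result keeps min(4, 3) = 3 s.f.
Rounded to 3 significant figures: 2.94 × 10^4 s.

2.94 × 10^4 s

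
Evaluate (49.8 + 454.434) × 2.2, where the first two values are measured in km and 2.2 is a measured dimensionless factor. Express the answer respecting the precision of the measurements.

49.8 km + 454.434 km = 504.234 km; the sum is limited to 1 decimal place (4 s.f.).
Carrying full precision, 504.234 × 2.2 = 1109.3148 km; 2.2 has 2 s.f., so the result keeps min(4, 2) = 2 s.f.
Rounded to 2 significant figures: 1.1 × 10³ km.

1.1 × 10³ km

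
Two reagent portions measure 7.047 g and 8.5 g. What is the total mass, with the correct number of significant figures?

7.047 g + 8.5 g = 15.547 g.
Addition/subtraction keeps the fewest decimal places: 7.047 → 3 decimal places, 8.5 → 1 decimal place; limit is 1.
Rounded to 1 decimal place: 15.5 g.

15.5 g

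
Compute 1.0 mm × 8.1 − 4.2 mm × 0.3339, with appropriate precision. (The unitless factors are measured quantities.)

6.7 mm

1.0 × 8.1 = 8.1 → 8.1 mm (2 s.f., last digit at the 10^-1 place).
4.2 × 0.3339 = 1.40238 → 1.4 mm (2 s.f., last digit at the 10^-1 place).
Difference: 6.69762 mm; keep the coarser place, 10^-1.
Result: 6.7 mm.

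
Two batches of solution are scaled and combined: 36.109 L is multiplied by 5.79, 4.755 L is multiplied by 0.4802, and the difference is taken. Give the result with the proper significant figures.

36.109 × 5.79 = 209.07111 → 209 L (3 s.f., last digit at the 10^0 place).
4.755 × 0.4802 = 2.283351 → 2.283 L (4 s.f., last digit at the 10^-3 place).
Difference: 206.787759 L; keep the coarser place, 10^0.
Result: 2.07 × 10² L.

2.07 × 10² L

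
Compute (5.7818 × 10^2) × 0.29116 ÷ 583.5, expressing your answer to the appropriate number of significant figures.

(5.7818 × 10^2) × 0.29116 ÷ 583.5 = 0.288505379263…
Multiplication/division keeps the fewest significant figures: 5.7818 × 10^2 → 5 s.f., 0.29116 → 5 s.f., 583.5 → 4 s.f.; limit is 4.
Rounded to 4 significant figures: 0.2885.

0.2885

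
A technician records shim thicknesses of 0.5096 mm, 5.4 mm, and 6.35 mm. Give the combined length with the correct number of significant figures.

0.5096 mm + 5.4 mm + 6.35 mm = 12.2596 mm.
Addition/subtraction keeps the fewest decimal places: 0.5096 → 4 decimal places, 5.4 → 1 decimal place, 6.35 → 2 decimal places; limit is 1.
Rounded to 1 decimal place: 12.3 mm.

12.3 mm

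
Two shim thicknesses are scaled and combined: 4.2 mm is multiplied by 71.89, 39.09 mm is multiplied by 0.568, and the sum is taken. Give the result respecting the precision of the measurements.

4.2 × 71.89 = 301.938 → 3.0 × 10^2 mm (2 s.f., last digit at the 10^1 place).
39.09 × 0.568 = 22.20312 → 22.2 mm (3 s.f., last digit at the 10^-1 place).
Sum: 324.14112 mm; keep the coarser place, 10^1.
Result: 3.2 × 10^2 mm.

3.2 × 10^2 mm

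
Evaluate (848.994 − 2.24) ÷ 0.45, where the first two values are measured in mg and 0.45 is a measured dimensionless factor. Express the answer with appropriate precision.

1.9 × 10³ mg

848.994 mg − 2.24 mg = 846.754 mg; the difference is limited to 2 decimal places (5 s.f.).
Carrying full precision, 846.754 ÷ 0.45 = 1881.67555556… mg; 0.45 has 2 s.f., so the result keeps min(5, 2) = 2 s.f.
Rounded to 2 significant figures: 1.9 × 10³ mg.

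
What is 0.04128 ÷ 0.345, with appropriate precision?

0.120

0.04128 ÷ 0.345 = 0.119652173913…
Multiplication/division keeps the fewest significant figures: 0.04128 → 4 s.f., 0.345 → 3 s.f.; limit is 3.
Rounded to 3 significant figures: 0.120.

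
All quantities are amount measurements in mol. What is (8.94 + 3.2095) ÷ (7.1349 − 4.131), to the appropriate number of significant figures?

4.045

8.94 + 3.2095 = 12.1495, limited to 2 d.p. → 4 s.f.; 7.1349 − 4.131 = 3.0039, limited to 3 d.p. → 4 s.f.
Carrying full precision, 12.1495 ÷ 3.0039 = 4.04457538533…; keep min(4, 4) = 4 s.f.
Rounded to 4 significant figures: 4.045.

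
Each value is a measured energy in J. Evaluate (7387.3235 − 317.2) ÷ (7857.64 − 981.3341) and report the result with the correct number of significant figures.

1.0282

7387.3235 − 317.2 = 7070.1235, limited to 1 d.p. → 5 s.f.; 7857.64 − 981.3341 = 6876.3059, limited to 2 d.p. → 6 s.f.
Carrying full precision, 7070.1235 ÷ 6876.3059 = 1.02818629695…; keep min(5, 6) = 5 s.f.
Rounded to 5 significant figures: 1.0282.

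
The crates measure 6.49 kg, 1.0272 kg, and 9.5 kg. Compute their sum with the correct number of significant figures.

17.0 kg

6.49 kg + 1.0272 kg + 9.5 kg = 17.0172 kg.
Addition/subtraction keeps the fewest decimal places: 6.49 → 2 decimal places, 1.0272 → 4 decimal places, 9.5 → 1 decimal place; limit is 1.
Rounded to 1 decimal place: 17.0 kg.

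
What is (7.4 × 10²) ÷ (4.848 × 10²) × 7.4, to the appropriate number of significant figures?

11

(7.4 × 10²) ÷ (4.848 × 10²) × 7.4 = 11.295379538…
Multiplication/division keeps the fewest significant figures: 7.4 × 10² → 2 s.f., 4.848 × 10² → 4 s.f., 7.4 → 2 s.f.; limit is 2.
Rounded to 2 significant figures: 11.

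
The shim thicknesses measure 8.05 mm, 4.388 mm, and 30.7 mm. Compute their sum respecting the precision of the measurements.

8.05 mm + 4.388 mm + 30.7 mm = 43.138 mm.
Addition/subtraction keeps the fewest decimal places: 8.05 → 2 decimal places, 4.388 → 3 decimal places, 30.7 → 1 decimal place; limit is 1.
Rounded to 1 decimal place: 43.1 mm.

43.1 mm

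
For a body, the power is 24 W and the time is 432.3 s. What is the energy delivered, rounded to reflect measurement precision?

energy delivered = 24 W × 432.3 s = 10375.2 J.
24 has 2 significant figures; 432.3 has 4.
Division/multiplication keeps the fewest: 2 significant figures.
Rounded: 1.0 × 10⁴ J.

1.0 × 10⁴ J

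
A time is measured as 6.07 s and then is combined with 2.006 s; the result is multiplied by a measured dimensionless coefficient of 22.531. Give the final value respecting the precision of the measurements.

6.07 s + 2.006 s = 8.076 s; the sum is limited to 2 decimal places (3 s.f.).
Carrying full precision, 8.076 × 22.531 = 181.960356 s; 22.531 has 5 s.f., so the result keeps min(3, 5) = 3 s.f.
Rounded to 3 significant figures: 182 s.

182 s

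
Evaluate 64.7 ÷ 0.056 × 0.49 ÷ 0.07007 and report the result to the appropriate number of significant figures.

8.1 × 10³

64.7 ÷ 0.056 × 0.49 ÷ 0.07007 = 8079.42057942…
Multiplication/division keeps the fewest significant figures: 64.7 → 3 s.f., 0.056 → 2 s.f., 0.49 → 2 s.f., 0.07007 → 4 s.f.; limit is 2.
Rounded to 2 significant figures: 8.1 × 10³.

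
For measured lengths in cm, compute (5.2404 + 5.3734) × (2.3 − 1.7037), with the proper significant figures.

6 cm²

5.2404 + 5.3734 = 10.6138, limited to 4 d.p. → 6 s.f.; 2.3 − 1.7037 = 0.5963, limited to 1 d.p. → 1 s.f.
Carrying full precision, 10.6138 × 0.5963 = 6.32900894; keep min(6, 1) = 1 s.f.
Rounded to 1 significant figure: 6 cm².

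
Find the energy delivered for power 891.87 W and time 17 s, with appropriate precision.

1.5 × 10^4 J

energy delivered = 891.87 W × 17 s = 15161.79 J.
891.87 has 5 significant figures; 17 has 2.
Division/multiplication keeps the fewest: 2 significant figures.
Rounded: 1.5 × 10^4 J.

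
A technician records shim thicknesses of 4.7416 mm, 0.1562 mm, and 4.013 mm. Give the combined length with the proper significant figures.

4.7416 mm + 0.1562 mm + 4.013 mm = 8.9108 mm.
Addition/subtraction keeps the fewest decimal places: 4.7416 → 4 decimal places, 0.1562 → 4 decimal places, 4.013 → 3 decimal places; limit is 3.
Rounded to 3 decimal places: 8.911 mm.

8.911 mm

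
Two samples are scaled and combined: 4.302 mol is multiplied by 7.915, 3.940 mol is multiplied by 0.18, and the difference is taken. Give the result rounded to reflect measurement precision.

4.302 × 7.915 = 34.05033 → 34.05 mol (4 s.f., last digit at the 10^-2 place).
3.940 × 0.18 = 0.7092 → 7.1 × 10⁻¹ mol (2 s.f., last digit at the 10^-2 place).
Difference: 33.34113 mol; keep the coarser place, 10^-2.
Result: 33.34 mol.

33.34 mol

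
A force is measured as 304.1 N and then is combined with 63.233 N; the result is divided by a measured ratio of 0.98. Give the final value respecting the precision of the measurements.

3.7 × 10^2 N

304.1 N + 63.233 N = 367.333 N; the sum is limited to 1 decimal place (4 s.f.).
Carrying full precision, 367.333 ÷ 0.98 = 374.829591837… N; 0.98 has 2 s.f., so the result keeps min(4, 2) = 2 s.f.
Rounded to 2 significant figures: 3.7 × 10^2 N.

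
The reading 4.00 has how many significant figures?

3

4.00: trailing zeros after a decimal point are significant.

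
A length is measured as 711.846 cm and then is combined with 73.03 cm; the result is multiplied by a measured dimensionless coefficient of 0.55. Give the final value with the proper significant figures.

711.846 cm + 73.03 cm = 784.876 cm; the sum is limited to 2 decimal places (5 s.f.).
Carrying full precision, 784.876 × 0.55 = 431.6818 cm; 0.55 has 2 s.f., so the result keeps min(5, 2) = 2 s.f.
Rounded to 2 significant figures: 4.3 × 10² cm.

4.3 × 10² cm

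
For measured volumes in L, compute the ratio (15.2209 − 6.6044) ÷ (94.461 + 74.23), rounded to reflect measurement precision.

0.051079

15.2209 − 6.6044 = 8.6165, limited to 4 d.p. → 5 s.f.; 94.461 + 74.23 = 168.691, limited to 2 d.p. → 5 s.f.
Carrying full precision, 8.6165 ÷ 168.691 = 0.0510785993325…; keep min(5, 5) = 5 s.f.
Rounded to 5 significant figures: 0.051079.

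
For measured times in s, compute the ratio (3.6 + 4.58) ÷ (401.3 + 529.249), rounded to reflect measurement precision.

3.6 + 4.58 = 8.18, limited to 1 d.p. → 2 s.f.; 401.3 + 529.249 = 930.549, limited to 1 d.p. → 4 s.f.
Carrying full precision, 8.18 ÷ 930.549 = 0.00879050968837…; keep min(2, 4) = 2 s.f.
Rounded to 2 significant figures: 0.0088.

0.0088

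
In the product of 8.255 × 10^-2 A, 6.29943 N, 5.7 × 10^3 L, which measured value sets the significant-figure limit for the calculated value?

5.7 × 10^3 L

8.255 × 10^-2 A → 4 s.f.; 6.29943 N → 6 s.f.; 5.7 × 10^3 L → 2 s.f.
The fewest is 2 significant figures, from 5.7 × 10^3 L.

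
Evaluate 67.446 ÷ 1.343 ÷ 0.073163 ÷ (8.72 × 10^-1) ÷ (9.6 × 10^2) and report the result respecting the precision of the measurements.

67.446 ÷ 1.343 ÷ 0.073163 ÷ (8.72 × 10^-1) ÷ (9.6 × 10^2) = 0.819975662587…
Multiplication/division keeps the fewest significant figures: 67.446 → 5 s.f., 1.343 → 4 s.f., 0.073163 → 5 s.f., 8.72 × 10^-1 → 3 s.f., 9.6 × 10^2 → 2 s.f.; limit is 2.
Rounded to 2 significant figures: 0.82.

0.82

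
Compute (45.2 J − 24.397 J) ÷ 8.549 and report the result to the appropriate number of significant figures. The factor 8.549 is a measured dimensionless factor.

45.2 J − 24.397 J = 20.803 J; the difference is limited to 1 decimal place (3 s.f.).
Carrying full precision, 20.803 ÷ 8.549 = 2.43338402152… J; 8.549 has 4 s.f., so the result keeps min(3, 4) = 3 s.f.
Rounded to 3 significant figures: 2.43 J.

2.43 J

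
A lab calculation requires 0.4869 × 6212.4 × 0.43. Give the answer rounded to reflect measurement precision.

1.3 × 10^3

0.4869 × 6212.4 × 0.43 = 1300.6715508
Multiplication/division keeps the fewest significant figures: 0.4869 → 4 s.f., 6212.4 → 5 s.f., 0.43 → 2 s.f.; limit is 2.
Rounded to 2 significant figures: 1.3 × 10^3.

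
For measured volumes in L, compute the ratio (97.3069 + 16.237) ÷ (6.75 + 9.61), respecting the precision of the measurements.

97.3069 + 16.237 = 113.5439, limited to 3 d.p. → 6 s.f.; 6.75 + 9.61 = 16.36, limited to 2 d.p. → 4 s.f.
Carrying full precision, 113.5439 ÷ 16.36 = 6.94033618582…; keep min(6, 4) = 4 s.f.
Rounded to 4 significant figures: 6.940.

6.940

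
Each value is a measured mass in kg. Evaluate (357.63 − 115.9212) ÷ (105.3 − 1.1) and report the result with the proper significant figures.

2.320

357.63 − 115.9212 = 241.7088, limited to 2 d.p. → 5 s.f.; 105.3 − 1.1 = 104.2, limited to 1 d.p. → 4 s.f.
Carrying full precision, 241.7088 ÷ 104.2 = 2.3196621881…; keep min(5, 4) = 4 s.f.
Rounded to 4 significant figures: 2.320.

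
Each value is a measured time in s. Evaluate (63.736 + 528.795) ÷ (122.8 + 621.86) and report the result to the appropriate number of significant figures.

63.736 + 528.795 = 592.531, limited to 3 d.p. → 6 s.f.; 122.8 + 621.86 = 744.66, limited to 1 d.p. → 4 s.f.
Carrying full precision, 592.531 ÷ 744.66 = 0.795706765504…; keep min(6, 4) = 4 s.f.
Rounded to 4 significant figures: 0.7957.

0.7957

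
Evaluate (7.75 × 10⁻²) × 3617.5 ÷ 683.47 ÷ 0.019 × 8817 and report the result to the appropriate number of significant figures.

(7.75 × 10⁻²) × 3617.5 ÷ 683.47 ÷ 0.019 × 8817 = 190352.254806…
Multiplication/division keeps the fewest significant figures: 7.75 × 10⁻² → 3 s.f., 3617.5 → 5 s.f., 683.47 → 5 s.f., 0.019 → 2 s.f., 8817 → 4 s.f.; limit is 2.
Rounded to 2 significant figures: 1.9 × 10⁵.

1.9 × 10⁵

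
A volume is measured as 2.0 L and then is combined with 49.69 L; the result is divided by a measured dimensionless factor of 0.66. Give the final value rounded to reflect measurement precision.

2.0 L + 49.69 L = 51.69 L; the sum is limited to 1 decimal place (3 s.f.).
Carrying full precision, 51.69 ÷ 0.66 = 78.3181818182… L; 0.66 has 2 s.f., so the result keeps min(3, 2) = 2 s.f.
Rounded to 2 significant figures: 78 L.

78 L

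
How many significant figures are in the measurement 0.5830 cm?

4

0.5830: leading zeros are not significant; trailing zeros after a decimal point are significant.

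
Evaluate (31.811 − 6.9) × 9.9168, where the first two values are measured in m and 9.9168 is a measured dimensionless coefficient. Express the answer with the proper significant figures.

31.811 m − 6.9 m = 24.911 m; the difference is limited to 1 decimal place (3 s.f.).
Carrying full precision, 24.911 × 9.9168 = 247.0374048 m; 9.9168 has 5 s.f., so the result keeps min(3, 5) = 3 s.f.
Rounded to 3 significant figures: 247 m.

247 m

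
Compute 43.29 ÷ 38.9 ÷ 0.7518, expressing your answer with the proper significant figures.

43.29 ÷ 38.9 ÷ 0.7518 = 1.4802520224…
Multiplication/division keeps the fewest significant figures: 43.29 → 4 s.f., 38.9 → 3 s.f., 0.7518 → 4 s.f.; limit is 3.
Rounded to 3 significant figures: 1.48.

1.48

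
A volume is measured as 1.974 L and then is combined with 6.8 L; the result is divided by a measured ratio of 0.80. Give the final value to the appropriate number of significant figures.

1.974 L + 6.8 L = 8.774 L; the sum is limited to 1 decimal place (2 s.f.).
Carrying full precision, 8.774 ÷ 0.80 = 10.9675 L; 0.80 has 2 s.f., so the result keeps min(2, 2) = 2 s.f.
Rounded to 2 significant figures: 11 L.

11 L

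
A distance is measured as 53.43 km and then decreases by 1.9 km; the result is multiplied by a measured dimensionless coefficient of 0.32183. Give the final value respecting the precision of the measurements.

16.6 km

53.43 km − 1.9 km = 51.53 km; the difference is limited to 1 decimal place (3 s.f.).
Carrying full precision, 51.53 × 0.32183 = 16.5838999 km; 0.32183 has 5 s.f., so the result keeps min(3, 5) = 3 s.f.
Rounded to 3 significant figures: 16.6 km.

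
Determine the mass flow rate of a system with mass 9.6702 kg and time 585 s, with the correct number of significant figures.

0.0165 kg/s

mass flow rate = 9.6702 kg ÷ 585 s = 0.0165302564103… kg/s.
9.6702 has 5 significant figures; 585 has 3.
Division/multiplication keeps the fewest: 3 significant figures.
Rounded: 0.0165 kg/s.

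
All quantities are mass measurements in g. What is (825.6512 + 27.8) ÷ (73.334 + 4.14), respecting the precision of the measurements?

825.6512 + 27.8 = 853.4512, limited to 1 d.p. → 4 s.f.; 73.334 + 4.14 = 77.474, limited to 2 d.p. → 4 s.f.
Carrying full precision, 853.4512 ÷ 77.474 = 11.0159692284…; keep min(4, 4) = 4 s.f.
Rounded to 4 significant figures: 11.02.

11.02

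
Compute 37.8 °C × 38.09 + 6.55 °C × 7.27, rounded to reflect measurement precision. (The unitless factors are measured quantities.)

1.49 × 10³ °C

37.8 × 38.09 = 1439.802 → 1.44 × 10³ °C (3 s.f., last digit at the 10^1 place).
6.55 × 7.27 = 47.6185 → 47.6 °C (3 s.f., last digit at the 10^-1 place).
Sum: 1487.4205 °C; keep the coarser place, 10^1.
Result: 1.49 × 10³ °C.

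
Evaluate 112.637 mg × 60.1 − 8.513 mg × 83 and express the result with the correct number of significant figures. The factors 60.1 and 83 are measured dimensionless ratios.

6.06 × 10³ mg

112.637 × 60.1 = 6769.4837 → 6.77 × 10³ mg (3 s.f., last digit at the 10^1 place).
8.513 × 83 = 706.579 → 7.1 × 10² mg (2 s.f., last digit at the 10^1 place).
Difference: 6062.9047 mg; keep the coarser place, 10^1.
Result: 6.06 × 10³ mg.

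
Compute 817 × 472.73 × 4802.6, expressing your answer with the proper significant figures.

1.85 × 10⁹

817 × 472.73 × 4802.6 = 1.85486214107 × 10^9…
Multiplication/division keeps the fewest significant figures: 817 → 3 s.f., 472.73 → 5 s.f., 4802.6 → 5 s.f.; limit is 3.
Rounded to 3 significant figures: 1.85 × 10⁹.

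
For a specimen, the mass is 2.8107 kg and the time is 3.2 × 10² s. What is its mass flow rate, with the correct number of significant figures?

0.0088 kg/s

mass flow rate = 2.8107 kg ÷ 3.2 × 10² s = 0.0087834375 kg/s.
2.8107 has 5 significant figures; 3.2 × 10² has 2.
Division/multiplication keeps the fewest: 2 significant figures.
Rounded: 0.0088 kg/s.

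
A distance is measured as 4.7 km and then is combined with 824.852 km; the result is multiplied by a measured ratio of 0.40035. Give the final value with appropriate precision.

4.7 km + 824.852 km = 829.552 km; the sum is limited to 1 decimal place (4 s.f.).
Carrying full precision, 829.552 × 0.40035 = 332.1111432 km; 0.40035 has 5 s.f., so the result keeps min(4, 5) = 4 s.f.
Rounded to 4 significant figures: 332.1 km.

332.1 km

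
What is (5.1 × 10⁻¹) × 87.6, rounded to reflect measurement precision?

45

(5.1 × 10⁻¹) × 87.6 = 44.676
Multiplication/division keeps the fewest significant figures: 5.1 × 10⁻¹ → 2 s.f., 87.6 → 3 s.f.; limit is 2.
Rounded to 2 significant figures: 45.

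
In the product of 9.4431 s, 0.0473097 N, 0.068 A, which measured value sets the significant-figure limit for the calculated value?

0.068 A

9.4431 s → 5 s.f.; 0.0473097 N → 6 s.f.; 0.068 A → 2 s.f.
The fewest is 2 significant figures, from 0.068 A.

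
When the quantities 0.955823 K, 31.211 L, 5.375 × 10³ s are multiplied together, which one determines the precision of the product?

5.375 × 10³ s

0.955823 K → 6 s.f.; 31.211 L → 5 s.f.; 5.375 × 10³ s → 4 s.f.
The fewest is 4 significant figures, from 5.375 × 10³ s.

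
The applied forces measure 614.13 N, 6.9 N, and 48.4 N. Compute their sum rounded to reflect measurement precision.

669.4 N

614.13 N + 6.9 N + 48.4 N = 669.43 N.
Addition/subtraction keeps the fewest decimal places: 614.13 → 2 decimal places, 6.9 → 1 decimal place, 48.4 → 1 decimal place; limit is 1.
Rounded to 1 decimal place: 669.4 N.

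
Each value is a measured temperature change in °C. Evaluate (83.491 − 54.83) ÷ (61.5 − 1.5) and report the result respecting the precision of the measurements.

83.491 − 54.83 = 28.661, limited to 2 d.p. → 4 s.f.; 61.5 − 1.5 = 60.0, limited to 1 d.p. → 3 s.f.
Carrying full precision, 28.661 ÷ 60.0 = 0.477683333333…; keep min(4, 3) = 3 s.f.
Rounded to 3 significant figures: 4.78 × 10^-1.

4.78 × 10^-1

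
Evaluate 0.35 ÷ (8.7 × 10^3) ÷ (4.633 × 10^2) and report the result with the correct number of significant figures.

0.35 ÷ (8.7 × 10^3) ÷ (4.633 × 10^2) = 8.68333370548 × 10^-8…
Multiplication/division keeps the fewest significant figures: 0.35 → 2 s.f., 8.7 × 10^3 → 2 s.f., 4.633 × 10^2 → 4 s.f.; limit is 2.
Rounded to 2 significant figures: 8.7 × 10^-8.

8.7 × 10^-8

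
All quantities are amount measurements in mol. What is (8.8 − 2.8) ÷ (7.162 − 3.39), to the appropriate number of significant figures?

1.6

8.8 − 2.8 = 6.0, limited to 1 d.p. → 2 s.f.; 7.162 − 3.39 = 3.772, limited to 2 d.p. → 3 s.f.
Carrying full precision, 6.0 ÷ 3.772 = 1.59066808059…; keep min(2, 3) = 2 s.f.
Rounded to 2 significant figures: 1.6.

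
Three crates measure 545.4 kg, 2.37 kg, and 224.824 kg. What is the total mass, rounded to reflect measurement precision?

545.4 kg + 2.37 kg + 224.824 kg = 772.594 kg.
Addition/subtraction keeps the fewest decimal places: 545.4 → 1 decimal place, 2.37 → 2 decimal places, 224.824 → 3 decimal places; limit is 1.
Rounded to 1 decimal place: 772.6 kg.

772.6 kg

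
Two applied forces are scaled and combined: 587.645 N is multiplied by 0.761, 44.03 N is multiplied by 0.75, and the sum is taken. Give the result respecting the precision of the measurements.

587.645 × 0.761 = 447.197845 → 447 N (3 s.f., last digit at the 10^0 place).
44.03 × 0.75 = 33.0225 → 33 N (2 s.f., last digit at the 10^0 place).
Sum: 480.220345 N; keep the coarser place, 10^0.
Result: 480. N.

480. N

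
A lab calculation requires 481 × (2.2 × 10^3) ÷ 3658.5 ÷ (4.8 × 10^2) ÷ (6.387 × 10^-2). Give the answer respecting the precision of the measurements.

9.4

481 × (2.2 × 10^3) ÷ 3658.5 ÷ (4.8 × 10^2) ÷ (6.387 × 10^-2) = 9.43466630707…
Multiplication/division keeps the fewest significant figures: 481 → 3 s.f., 2.2 × 10^3 → 2 s.f., 3658.5 → 5 s.f., 4.8 × 10^2 → 2 s.f., 6.387 × 10^-2 → 4 s.f.; limit is 2.
Rounded to 2 significant figures: 9.4.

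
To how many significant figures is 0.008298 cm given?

0.008298: leading zeros are not significant.

4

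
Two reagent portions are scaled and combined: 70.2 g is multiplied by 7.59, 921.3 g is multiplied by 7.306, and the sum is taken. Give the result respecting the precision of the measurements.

70.2 × 7.59 = 532.818 → 533 g (3 s.f., last digit at the 10^0 place).
921.3 × 7.306 = 6731.0178 → 6731 g (4 s.f., last digit at the 10^0 place).
Sum: 7263.8358 g; keep the coarser place, 10^0.
Result: 7264 g.

7264 g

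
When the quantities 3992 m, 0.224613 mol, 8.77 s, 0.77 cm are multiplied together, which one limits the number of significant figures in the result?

3992 m → 4 s.f.; 0.224613 mol → 6 s.f.; 8.77 s → 3 s.f.; 0.77 cm → 2 s.f.
The fewest is 2 significant figures, from 0.77 cm.

0.77 cm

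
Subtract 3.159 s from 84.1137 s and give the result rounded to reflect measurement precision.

84.1137 s − 3.159 s = 80.9547 s.
Addition/subtraction keeps the fewest decimal places: 84.1137 → 4 decimal places, 3.159 → 3 decimal places; limit is 3.
Rounded to 3 decimal places: 80.955 s.

80.955 s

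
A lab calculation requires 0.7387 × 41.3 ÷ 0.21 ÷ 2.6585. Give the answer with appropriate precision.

0.7387 × 41.3 ÷ 0.21 ÷ 2.6585 = 54.6464798445…
Multiplication/division keeps the fewest significant figures: 0.7387 → 4 s.f., 41.3 → 3 s.f., 0.21 → 2 s.f., 2.6585 → 5 s.f.; limit is 2.
Rounded to 2 significant figures: 55.

55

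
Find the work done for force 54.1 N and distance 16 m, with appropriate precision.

8.7 × 10² J

work done = 54.1 N × 16 m = 865.6 J.
54.1 has 3 significant figures; 16 has 2.
Division/multiplication keeps the fewest: 2 significant figures.
Rounded: 8.7 × 10² J.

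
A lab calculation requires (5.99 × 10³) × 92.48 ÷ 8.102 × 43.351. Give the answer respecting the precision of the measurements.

2.96 × 10⁶

(5.99 × 10³) × 92.48 ÷ 8.102 × 43.351 = 2964022.69504…
Multiplication/division keeps the fewest significant figures: 5.99 × 10³ → 3 s.f., 92.48 → 4 s.f., 8.102 → 4 s.f., 43.351 → 5 s.f.; limit is 3.
Rounded to 3 significant figures: 2.96 × 10⁶.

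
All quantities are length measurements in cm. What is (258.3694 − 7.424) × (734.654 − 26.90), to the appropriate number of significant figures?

258.3694 − 7.424 = 250.9454, limited to 3 d.p. → 6 s.f.; 734.654 − 26.90 = 707.754, limited to 2 d.p. → 5 s.f.
Carrying full precision, 250.9454 × 707.754 = 177607.610632…; keep min(6, 5) = 5 s.f.
Rounded to 5 significant figures: 1.7761 × 10⁵ cm².

1.7761 × 10⁵ cm²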